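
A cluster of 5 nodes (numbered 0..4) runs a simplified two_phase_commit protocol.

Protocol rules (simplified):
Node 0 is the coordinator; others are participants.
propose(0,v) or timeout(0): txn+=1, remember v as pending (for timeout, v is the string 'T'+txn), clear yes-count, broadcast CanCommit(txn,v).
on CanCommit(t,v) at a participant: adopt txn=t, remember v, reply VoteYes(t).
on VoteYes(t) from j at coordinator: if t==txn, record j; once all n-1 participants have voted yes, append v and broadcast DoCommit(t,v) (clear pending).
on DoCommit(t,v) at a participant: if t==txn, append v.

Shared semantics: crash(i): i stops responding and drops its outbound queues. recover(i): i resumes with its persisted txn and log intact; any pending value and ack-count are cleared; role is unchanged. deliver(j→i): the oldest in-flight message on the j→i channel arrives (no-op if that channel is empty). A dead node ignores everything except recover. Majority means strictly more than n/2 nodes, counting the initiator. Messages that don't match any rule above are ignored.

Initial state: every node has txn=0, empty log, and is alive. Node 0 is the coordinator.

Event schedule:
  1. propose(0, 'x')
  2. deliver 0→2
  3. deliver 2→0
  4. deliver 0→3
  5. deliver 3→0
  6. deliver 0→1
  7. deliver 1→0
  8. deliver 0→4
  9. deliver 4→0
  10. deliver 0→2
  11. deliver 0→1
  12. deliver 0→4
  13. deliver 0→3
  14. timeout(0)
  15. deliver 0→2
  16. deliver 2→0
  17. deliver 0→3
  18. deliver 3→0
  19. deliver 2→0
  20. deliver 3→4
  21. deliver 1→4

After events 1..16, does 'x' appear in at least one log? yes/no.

yes

step 1 propose(0,'x'): 0={coor,t=1,log=-}
step 2 deliver 0→2: 2={part,t=1,log=-}
step 3 deliver 2→0: —
step 4 deliver 0→3: 3={part,t=1,log=-}
step 5 deliver 3→0: —
step 6 deliver 0→1: 1={part,t=1,log=-}
step 7 deliver 1→0: —
step 8 deliver 0→4: 4={part,t=1,log=-}
step 9 deliver 4→0: 0={coor,t=1,log=x}
step 10 deliver 0→2: 2={part,t=1,log=x}
step 11 deliver 0→1: 1={part,t=1,log=x}
step 12 deliver 0→4: 4={part,t=1,log=x}
step 13 deliver 0→3: 3={part,t=1,log=x}
step 14 timeout(0): 0={coor,t=2,log=x}
step 15 deliver 0→2: 2={part,t=2,log=x}
step 16 deliver 2→0: —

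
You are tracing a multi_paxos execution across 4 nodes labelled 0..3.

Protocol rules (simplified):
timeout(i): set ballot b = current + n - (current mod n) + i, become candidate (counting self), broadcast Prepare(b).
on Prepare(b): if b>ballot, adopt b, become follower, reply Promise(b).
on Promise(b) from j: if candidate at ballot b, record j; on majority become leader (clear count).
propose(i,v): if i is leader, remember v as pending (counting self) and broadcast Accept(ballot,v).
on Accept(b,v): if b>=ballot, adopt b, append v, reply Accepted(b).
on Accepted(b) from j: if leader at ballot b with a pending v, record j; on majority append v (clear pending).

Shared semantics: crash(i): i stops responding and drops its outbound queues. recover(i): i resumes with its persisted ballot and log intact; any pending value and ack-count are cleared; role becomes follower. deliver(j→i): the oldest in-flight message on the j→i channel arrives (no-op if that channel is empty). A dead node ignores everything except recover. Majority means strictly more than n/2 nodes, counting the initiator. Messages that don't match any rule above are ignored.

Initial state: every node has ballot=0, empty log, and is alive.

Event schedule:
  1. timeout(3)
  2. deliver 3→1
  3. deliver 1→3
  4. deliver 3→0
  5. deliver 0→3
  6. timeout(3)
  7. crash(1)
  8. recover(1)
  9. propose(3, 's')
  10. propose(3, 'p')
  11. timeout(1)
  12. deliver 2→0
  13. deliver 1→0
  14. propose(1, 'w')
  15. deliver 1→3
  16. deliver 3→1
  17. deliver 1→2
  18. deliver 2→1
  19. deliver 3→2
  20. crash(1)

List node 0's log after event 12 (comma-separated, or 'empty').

step 1 timeout(3): 3={cand,b=7,log=-}
step 2 deliver 3→1: 1={foll,b=7,log=-}
step 3 deliver 1→3: —
step 4 deliver 3→0: 0={foll,b=7,log=-}
step 5 deliver 0→3: 3={lead,b=7,log=-}
step 6 timeout(3): 3={cand,b=11,log=-}
step 7 crash(1): 1={✗foll,b=7,log=-}
step 8 recover(1): 1={foll,b=7,log=-}
step 9 propose(3,'s'): —
step 10 propose(3,'p'): —
step 11 timeout(1): 1={cand,b=9,log=-}
step 12 deliver 2→0: —

empty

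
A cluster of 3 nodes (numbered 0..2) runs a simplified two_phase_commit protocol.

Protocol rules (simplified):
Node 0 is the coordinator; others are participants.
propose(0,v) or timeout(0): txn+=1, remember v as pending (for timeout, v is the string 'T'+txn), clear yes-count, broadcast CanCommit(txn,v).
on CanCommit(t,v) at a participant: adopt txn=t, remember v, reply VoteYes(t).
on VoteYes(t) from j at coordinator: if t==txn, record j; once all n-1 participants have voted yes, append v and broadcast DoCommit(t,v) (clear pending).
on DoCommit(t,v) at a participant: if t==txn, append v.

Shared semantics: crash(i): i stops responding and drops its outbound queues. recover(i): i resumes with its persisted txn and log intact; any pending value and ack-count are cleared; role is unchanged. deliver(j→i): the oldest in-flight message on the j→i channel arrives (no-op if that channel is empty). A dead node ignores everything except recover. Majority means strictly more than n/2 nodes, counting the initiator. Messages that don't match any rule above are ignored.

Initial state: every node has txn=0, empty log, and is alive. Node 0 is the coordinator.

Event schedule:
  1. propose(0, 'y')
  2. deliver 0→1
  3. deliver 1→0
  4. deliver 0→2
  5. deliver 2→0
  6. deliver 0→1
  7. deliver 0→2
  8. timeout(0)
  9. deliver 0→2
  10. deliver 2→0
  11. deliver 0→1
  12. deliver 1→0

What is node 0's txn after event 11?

2

1. propose(0,'y'):  <0:coor t1 ->
2. deliver 0→1:  <1:part t1 ->
3. deliver 1→0:  nop
4. deliver 0→2:  <2:part t1 ->
5. deliver 2→0:  <0:coor t1 y>
6. deliver 0→1:  <1:part t1 y>
7. deliver 0→2:  <2:part t1 y>
8. timeout(0):  <0:coor t2 y>
9. deliver 0→2:  <2:part t2 y>
10. deliver 2→0:  nop
11. deliver 0→1:  <1:part t2 y>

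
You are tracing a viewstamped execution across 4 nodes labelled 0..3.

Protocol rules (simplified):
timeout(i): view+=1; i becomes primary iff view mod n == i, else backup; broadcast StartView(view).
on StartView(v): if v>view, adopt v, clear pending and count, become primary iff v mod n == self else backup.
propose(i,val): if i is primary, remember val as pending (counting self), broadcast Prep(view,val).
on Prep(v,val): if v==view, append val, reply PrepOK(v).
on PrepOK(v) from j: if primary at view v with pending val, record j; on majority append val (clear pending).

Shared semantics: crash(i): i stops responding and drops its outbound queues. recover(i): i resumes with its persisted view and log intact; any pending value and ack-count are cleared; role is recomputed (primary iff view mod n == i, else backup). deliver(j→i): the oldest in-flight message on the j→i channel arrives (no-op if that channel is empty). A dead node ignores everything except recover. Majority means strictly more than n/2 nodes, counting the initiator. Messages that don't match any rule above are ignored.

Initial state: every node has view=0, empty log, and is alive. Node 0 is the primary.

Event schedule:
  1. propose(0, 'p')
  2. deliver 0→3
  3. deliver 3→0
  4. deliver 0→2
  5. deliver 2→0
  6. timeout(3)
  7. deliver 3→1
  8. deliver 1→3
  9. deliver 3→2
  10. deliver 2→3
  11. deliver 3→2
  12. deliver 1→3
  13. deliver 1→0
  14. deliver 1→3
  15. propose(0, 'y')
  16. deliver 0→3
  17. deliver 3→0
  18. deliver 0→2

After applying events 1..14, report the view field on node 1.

[1] propose(0,'p') → ∅
[2] deliver 0→3 → N3(back v0 [p])
[3] deliver 3→0 → ∅
[4] deliver 0→2 → N2(back v0 [p])
[5] deliver 2→0 → N0(prim v0 [p])
[6] timeout(3) → N3(back v1 [p])
[7] deliver 3→1 → N1(prim v1 [-])
[8] deliver 1→3 → ∅
[9] deliver 3→2 → N2(back v1 [p])
[10] deliver 2→3 → ∅
[11] deliver 3→2 → ∅
[12] deliver 1→3 → ∅
[13] deliver 1→0 → ∅
[14] deliver 1→3 → ∅

1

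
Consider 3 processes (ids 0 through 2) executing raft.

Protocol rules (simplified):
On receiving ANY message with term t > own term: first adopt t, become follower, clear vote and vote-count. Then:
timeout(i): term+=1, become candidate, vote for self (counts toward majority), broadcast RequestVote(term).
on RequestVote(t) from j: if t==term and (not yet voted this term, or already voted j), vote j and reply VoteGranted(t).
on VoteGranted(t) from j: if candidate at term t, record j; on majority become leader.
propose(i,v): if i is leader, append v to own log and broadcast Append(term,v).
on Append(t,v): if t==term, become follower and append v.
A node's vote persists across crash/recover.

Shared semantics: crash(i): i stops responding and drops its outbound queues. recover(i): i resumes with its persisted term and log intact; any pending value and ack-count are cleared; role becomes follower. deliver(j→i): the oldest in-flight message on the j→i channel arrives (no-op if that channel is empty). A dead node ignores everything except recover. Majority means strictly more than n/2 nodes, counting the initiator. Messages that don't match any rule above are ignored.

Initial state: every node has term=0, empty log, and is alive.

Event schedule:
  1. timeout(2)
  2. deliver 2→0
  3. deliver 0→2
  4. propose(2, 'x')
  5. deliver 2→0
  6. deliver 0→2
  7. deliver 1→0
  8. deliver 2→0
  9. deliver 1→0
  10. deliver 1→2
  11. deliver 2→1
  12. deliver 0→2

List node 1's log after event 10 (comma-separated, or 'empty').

empty

step 1 timeout(2): 2={cand,t=1,log=-}
step 2 deliver 2→0: 0={foll,t=1,log=-}
step 3 deliver 0→2: 2={lead,t=1,log=-}
step 4 propose(2,'x'): 2={lead,t=1,log=x}
step 5 deliver 2→0: 0={foll,t=1,log=x}
step 6 deliver 0→2: —
step 7 deliver 1→0: —
step 8 deliver 2→0: —
step 9 deliver 1→0: —
step 10 deliver 1→2: —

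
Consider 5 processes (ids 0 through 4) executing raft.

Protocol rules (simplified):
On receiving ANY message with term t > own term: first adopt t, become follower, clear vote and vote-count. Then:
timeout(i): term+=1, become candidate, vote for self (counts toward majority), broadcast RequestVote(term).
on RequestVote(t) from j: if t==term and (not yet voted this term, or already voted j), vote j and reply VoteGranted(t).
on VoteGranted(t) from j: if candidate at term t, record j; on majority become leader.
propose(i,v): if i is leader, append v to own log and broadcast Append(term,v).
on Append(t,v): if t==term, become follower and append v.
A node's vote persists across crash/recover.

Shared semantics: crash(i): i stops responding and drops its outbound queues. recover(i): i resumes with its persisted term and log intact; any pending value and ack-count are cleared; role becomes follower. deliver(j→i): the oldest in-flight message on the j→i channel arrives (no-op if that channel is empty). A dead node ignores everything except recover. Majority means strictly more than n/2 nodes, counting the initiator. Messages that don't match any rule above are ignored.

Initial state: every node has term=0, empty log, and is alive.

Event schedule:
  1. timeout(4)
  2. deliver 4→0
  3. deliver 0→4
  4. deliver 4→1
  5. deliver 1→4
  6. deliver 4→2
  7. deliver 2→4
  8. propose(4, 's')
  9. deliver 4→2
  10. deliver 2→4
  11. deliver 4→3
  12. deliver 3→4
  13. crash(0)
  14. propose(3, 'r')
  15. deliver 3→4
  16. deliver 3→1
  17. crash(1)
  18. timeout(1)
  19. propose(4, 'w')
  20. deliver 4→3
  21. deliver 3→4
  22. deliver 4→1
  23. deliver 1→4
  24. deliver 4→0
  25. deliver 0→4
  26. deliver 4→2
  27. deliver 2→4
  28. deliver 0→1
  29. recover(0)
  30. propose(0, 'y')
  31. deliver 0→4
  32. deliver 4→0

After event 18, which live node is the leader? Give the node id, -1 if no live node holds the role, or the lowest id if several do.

4

after 1 — timeout(4): n4:cand/t1/[-]
after 2 — deliver 4→0: n0:foll/t1/[-]
after 3 — deliver 0→4: ·
after 4 — deliver 4→1: n1:foll/t1/[-]
after 5 — deliver 1→4: n4:lead/t1/[-]
after 6 — deliver 4→2: n2:foll/t1/[-]
after 7 — deliver 2→4: ·
after 8 — propose(4,'s'): n4:lead/t1/[s]
after 9 — deliver 4→2: n2:foll/t1/[s]
after 10 — deliver 2→4: ·
after 11 — deliver 4→3: n3:foll/t1/[-]
after 12 — deliver 3→4: ·
after 13 — crash(0): n0:✗foll/t1/[-]
after 14 — propose(3,'r'): ·
after 15 — deliver 3→4: ·
after 16 — deliver 3→1: ·
after 17 — crash(1): n1:✗foll/t1/[-]
after 18 — timeout(1): ·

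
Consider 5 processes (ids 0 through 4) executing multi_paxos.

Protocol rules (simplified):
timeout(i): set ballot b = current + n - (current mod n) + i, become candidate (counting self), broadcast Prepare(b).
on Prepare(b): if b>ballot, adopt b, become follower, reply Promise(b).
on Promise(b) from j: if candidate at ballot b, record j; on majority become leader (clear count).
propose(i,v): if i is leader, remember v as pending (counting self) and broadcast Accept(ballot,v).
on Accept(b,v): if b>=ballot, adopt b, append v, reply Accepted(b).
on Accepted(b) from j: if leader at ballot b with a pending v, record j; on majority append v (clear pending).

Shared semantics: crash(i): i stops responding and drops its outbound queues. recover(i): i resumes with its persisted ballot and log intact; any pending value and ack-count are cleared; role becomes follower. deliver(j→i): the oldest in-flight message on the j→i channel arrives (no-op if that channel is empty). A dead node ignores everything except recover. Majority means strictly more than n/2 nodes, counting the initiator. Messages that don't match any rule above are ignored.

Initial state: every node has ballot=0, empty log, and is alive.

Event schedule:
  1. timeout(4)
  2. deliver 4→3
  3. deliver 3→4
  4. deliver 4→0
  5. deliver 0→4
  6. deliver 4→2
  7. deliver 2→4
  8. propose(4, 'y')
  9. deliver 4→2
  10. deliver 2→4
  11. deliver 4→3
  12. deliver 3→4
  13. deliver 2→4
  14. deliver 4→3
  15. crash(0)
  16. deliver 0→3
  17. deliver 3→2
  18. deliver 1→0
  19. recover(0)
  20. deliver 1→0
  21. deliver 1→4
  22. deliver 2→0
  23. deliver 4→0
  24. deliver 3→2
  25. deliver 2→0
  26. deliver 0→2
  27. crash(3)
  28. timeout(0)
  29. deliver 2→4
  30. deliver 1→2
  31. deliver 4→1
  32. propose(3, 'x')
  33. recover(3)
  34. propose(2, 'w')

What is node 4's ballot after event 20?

9

[1] timeout(4) → N4(cand b9 [-])
[2] deliver 4→3 → N3(foll b9 [-])
[3] deliver 3→4 → ∅
[4] deliver 4→0 → N0(foll b9 [-])
[5] deliver 0→4 → N4(lead b9 [-])
[6] deliver 4→2 → N2(foll b9 [-])
[7] deliver 2→4 → ∅
[8] propose(4,'y') → ∅
[9] deliver 4→2 → N2(foll b9 [y])
[10] deliver 2→4 → ∅
[11] deliver 4→3 → N3(foll b9 [y])
[12] deliver 3→4 → N4(lead b9 [y])
[13] deliver 2→4 → ∅
[14] deliver 4→3 → ∅
[15] crash(0) → N0(✗foll b9 [-])
[16] deliver 0→3 → ∅
[17] deliver 3→2 → ∅
[18] deliver 1→0 → ∅
[19] recover(0) → N0(foll b9 [-])
[20] deliver 1→0 → ∅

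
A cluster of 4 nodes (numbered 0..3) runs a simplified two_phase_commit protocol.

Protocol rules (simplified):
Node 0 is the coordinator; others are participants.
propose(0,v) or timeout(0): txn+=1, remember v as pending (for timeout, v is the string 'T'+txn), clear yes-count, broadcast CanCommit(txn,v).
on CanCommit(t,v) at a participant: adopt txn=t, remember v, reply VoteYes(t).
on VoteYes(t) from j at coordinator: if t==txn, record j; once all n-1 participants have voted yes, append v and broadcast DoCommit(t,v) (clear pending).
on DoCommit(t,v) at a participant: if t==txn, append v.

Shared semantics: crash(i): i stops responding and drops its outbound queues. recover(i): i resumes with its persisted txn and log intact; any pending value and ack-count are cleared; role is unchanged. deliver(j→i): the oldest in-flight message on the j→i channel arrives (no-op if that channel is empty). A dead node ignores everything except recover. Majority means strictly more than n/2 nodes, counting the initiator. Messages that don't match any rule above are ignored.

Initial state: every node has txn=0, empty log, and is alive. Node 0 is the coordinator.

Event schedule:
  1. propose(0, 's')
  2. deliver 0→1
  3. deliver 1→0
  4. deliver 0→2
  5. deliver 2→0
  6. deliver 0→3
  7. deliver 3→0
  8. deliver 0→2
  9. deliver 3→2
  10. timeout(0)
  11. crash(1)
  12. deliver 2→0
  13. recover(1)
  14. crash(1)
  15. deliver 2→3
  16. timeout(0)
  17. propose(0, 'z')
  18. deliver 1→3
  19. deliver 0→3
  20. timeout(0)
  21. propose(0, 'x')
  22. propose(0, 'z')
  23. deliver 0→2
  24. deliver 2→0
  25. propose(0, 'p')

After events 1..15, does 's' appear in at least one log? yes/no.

[1] propose(0,'s') → N0(coor t1 [-])
[2] deliver 0→1 → N1(part t1 [-])
[3] deliver 1→0 → ∅
[4] deliver 0→2 → N2(part t1 [-])
[5] deliver 2→0 → ∅
[6] deliver 0→3 → N3(part t1 [-])
[7] deliver 3→0 → N0(coor t1 [s])
[8] deliver 0→2 → N2(part t1 [s])
[9] deliver 3→2 → ∅
[10] timeout(0) → N0(coor t2 [s])
[11] crash(1) → N1(✗part t1 [-])
[12] deliver 2→0 → ∅
[13] recover(1) → N1(part t1 [-])
[14] crash(1) → N1(✗part t1 [-])
[15] deliver 2→3 → ∅

yes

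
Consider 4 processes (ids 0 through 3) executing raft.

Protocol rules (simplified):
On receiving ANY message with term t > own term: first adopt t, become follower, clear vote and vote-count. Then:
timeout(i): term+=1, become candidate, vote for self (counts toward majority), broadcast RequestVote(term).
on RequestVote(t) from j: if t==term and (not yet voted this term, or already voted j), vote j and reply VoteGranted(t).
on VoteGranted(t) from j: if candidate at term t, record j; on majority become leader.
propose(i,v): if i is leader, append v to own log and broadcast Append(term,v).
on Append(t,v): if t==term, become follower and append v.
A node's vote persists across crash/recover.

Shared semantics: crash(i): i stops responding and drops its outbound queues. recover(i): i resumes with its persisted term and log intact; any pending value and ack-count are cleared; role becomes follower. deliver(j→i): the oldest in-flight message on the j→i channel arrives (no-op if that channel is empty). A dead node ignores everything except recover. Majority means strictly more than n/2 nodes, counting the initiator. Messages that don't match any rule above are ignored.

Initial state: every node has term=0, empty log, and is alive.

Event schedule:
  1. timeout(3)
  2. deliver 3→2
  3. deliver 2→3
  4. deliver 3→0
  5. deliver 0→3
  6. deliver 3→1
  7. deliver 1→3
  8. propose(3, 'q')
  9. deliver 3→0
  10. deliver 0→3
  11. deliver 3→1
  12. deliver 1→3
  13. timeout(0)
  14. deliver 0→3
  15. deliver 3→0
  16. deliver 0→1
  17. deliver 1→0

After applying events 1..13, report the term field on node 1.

1

step 1 timeout(3): 3={cand,t=1,log=-}
step 2 deliver 3→2: 2={foll,t=1,log=-}
step 3 deliver 2→3: —
step 4 deliver 3→0: 0={foll,t=1,log=-}
step 5 deliver 0→3: 3={lead,t=1,log=-}
step 6 deliver 3→1: 1={foll,t=1,log=-}
step 7 deliver 1→3: —
step 8 propose(3,'q'): 3={lead,t=1,log=q}
step 9 deliver 3→0: 0={foll,t=1,log=q}
step 10 deliver 0→3: —
step 11 deliver 3→1: 1={foll,t=1,log=q}
step 12 deliver 1→3: —
step 13 timeout(0): 0={cand,t=2,log=q}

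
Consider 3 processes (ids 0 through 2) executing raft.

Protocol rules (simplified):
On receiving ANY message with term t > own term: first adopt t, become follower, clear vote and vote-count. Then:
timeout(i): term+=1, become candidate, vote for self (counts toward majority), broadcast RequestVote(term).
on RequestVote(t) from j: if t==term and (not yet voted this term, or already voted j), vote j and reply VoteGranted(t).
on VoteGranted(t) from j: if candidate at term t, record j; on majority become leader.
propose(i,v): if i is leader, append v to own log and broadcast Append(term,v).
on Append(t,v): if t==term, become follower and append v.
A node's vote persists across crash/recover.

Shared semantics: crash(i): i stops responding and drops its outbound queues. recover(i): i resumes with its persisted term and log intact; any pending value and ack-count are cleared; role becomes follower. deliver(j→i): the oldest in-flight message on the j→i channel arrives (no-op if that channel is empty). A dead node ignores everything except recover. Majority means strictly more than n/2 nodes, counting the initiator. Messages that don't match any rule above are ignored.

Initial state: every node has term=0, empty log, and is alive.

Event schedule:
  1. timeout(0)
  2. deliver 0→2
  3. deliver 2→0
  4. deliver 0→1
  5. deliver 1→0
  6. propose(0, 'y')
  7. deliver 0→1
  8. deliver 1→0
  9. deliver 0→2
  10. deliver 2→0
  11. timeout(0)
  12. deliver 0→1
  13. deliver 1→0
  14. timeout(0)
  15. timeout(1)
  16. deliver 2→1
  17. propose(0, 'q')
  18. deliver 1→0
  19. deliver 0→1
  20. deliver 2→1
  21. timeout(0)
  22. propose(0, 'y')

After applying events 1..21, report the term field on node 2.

e1 timeout(0): 0[cand,t=1,-]
e2 deliver 0→2: 2[foll,t=1,-]
e3 deliver 2→0: 0[lead,t=1,-]
e4 deliver 0→1: 1[foll,t=1,-]
e5 deliver 1→0: ·
e6 propose(0,'y'): 0[lead,t=1,y]
e7 deliver 0→1: 1[foll,t=1,y]
e8 deliver 1→0: ·
e9 deliver 0→2: 2[foll,t=1,y]
e10 deliver 2→0: ·
e11 timeout(0): 0[cand,t=2,y]
e12 deliver 0→1: 1[foll,t=2,y]
e13 deliver 1→0: 0[lead,t=2,y]
e14 timeout(0): 0[cand,t=3,y]
e15 timeout(1): 1[cand,t=3,y]
e16 deliver 2→1: ·
e17 propose(0,'q'): ·
e18 deliver 1→0: ·
e19 deliver 0→1: ·
e20 deliver 2→1: ·
e21 timeout(0): 0[cand,t=4,y]

1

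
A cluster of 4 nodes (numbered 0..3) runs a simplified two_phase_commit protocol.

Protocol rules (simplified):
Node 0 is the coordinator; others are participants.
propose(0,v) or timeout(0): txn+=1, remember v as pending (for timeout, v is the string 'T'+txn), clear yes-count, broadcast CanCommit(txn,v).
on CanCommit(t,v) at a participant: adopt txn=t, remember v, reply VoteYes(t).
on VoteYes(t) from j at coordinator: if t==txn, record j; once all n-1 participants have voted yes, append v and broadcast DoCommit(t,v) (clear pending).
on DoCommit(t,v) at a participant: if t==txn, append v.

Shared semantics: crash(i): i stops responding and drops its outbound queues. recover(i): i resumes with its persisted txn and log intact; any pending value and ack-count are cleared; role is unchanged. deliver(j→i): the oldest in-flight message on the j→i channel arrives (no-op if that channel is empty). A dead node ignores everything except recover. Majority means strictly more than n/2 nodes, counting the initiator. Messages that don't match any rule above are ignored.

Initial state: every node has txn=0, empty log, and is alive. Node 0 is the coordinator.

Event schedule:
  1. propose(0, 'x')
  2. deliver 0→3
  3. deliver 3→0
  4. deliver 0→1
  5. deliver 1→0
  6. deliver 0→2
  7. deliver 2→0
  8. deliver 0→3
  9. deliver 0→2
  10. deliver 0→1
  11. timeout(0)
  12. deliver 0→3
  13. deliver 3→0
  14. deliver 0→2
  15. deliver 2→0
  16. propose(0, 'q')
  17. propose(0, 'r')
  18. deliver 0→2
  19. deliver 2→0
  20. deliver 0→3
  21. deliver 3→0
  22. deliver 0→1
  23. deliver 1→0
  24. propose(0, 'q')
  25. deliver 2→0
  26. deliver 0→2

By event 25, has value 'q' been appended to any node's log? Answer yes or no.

1. propose(0,'x'):  <0:coor t1 ->
2. deliver 0→3:  <3:part t1 ->
3. deliver 3→0:  nop
4. deliver 0→1:  <1:part t1 ->
5. deliver 1→0:  nop
6. deliver 0→2:  <2:part t1 ->
7. deliver 2→0:  <0:coor t1 x>
8. deliver 0→3:  <3:part t1 x>
9. deliver 0→2:  <2:part t1 x>
10. deliver 0→1:  <1:part t1 x>
11. timeout(0):  <0:coor t2 x>
12. deliver 0→3:  <3:part t2 x>
13. deliver 3→0:  nop
14. deliver 0→2:  <2:part t2 x>
15. deliver 2→0:  nop
16. propose(0,'q'):  <0:coor t3 x>
17. propose(0,'r'):  <0:coor t4 x>
18. deliver 0→2:  <2:part t3 x>
19. deliver 2→0:  nop
20. deliver 0→3:  <3:part t3 x>
21. deliver 3→0:  nop
22. deliver 0→1:  <1:part t2 x>
23. deliver 1→0:  nop
24. propose(0,'q'):  <0:coor t5 x>
25. deliver 2→0:  nop

no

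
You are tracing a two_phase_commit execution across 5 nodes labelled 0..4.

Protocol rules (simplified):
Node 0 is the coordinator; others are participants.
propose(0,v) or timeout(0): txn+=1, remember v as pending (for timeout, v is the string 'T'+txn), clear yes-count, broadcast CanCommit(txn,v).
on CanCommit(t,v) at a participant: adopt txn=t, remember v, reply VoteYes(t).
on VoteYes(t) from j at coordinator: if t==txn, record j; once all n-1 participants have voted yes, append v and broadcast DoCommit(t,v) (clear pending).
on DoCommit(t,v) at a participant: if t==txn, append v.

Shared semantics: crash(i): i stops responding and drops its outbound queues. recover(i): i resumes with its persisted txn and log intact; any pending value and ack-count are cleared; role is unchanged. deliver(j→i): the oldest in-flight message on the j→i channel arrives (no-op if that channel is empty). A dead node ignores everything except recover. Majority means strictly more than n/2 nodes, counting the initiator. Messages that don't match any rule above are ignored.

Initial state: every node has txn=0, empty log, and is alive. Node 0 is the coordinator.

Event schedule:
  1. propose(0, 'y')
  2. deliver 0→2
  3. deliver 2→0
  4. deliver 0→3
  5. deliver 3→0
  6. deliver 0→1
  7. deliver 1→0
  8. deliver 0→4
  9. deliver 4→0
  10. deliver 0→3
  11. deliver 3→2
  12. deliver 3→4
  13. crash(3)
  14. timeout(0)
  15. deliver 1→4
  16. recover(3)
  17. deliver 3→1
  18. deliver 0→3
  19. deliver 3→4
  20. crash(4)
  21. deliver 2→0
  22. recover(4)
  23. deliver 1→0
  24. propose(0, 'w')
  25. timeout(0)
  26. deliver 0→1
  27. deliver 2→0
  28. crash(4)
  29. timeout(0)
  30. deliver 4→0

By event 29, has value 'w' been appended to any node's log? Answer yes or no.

no

e1 propose(0,'y'): 0[coor,t=1,-]
e2 deliver 0→2: 2[part,t=1,-]
e3 deliver 2→0: ·
e4 deliver 0→3: 3[part,t=1,-]
e5 deliver 3→0: ·
e6 deliver 0→1: 1[part,t=1,-]
e7 deliver 1→0: ·
e8 deliver 0→4: 4[part,t=1,-]
e9 deliver 4→0: 0[coor,t=1,y]
e10 deliver 0→3: 3[part,t=1,y]
e11 deliver 3→2: ·
e12 deliver 3→4: ·
e13 crash(3): 3[✗part,t=1,y]
e14 timeout(0): 0[coor,t=2,y]
e15 deliver 1→4: ·
e16 recover(3): 3[part,t=1,y]
e17 deliver 3→1: ·
e18 deliver 0→3: 3[part,t=2,y]
e19 deliver 3→4: ·
e20 crash(4): 4[✗part,t=1,-]
e21 deliver 2→0: ·
e22 recover(4): 4[part,t=1,-]
e23 deliver 1→0: ·
e24 propose(0,'w'): 0[coor,t=3,y]
e25 timeout(0): 0[coor,t=4,y]
e26 deliver 0→1: 1[part,t=1,y]
e27 deliver 2→0: ·
e28 crash(4): 4[✗part,t=1,-]
e29 timeout(0): 0[coor,t=5,y]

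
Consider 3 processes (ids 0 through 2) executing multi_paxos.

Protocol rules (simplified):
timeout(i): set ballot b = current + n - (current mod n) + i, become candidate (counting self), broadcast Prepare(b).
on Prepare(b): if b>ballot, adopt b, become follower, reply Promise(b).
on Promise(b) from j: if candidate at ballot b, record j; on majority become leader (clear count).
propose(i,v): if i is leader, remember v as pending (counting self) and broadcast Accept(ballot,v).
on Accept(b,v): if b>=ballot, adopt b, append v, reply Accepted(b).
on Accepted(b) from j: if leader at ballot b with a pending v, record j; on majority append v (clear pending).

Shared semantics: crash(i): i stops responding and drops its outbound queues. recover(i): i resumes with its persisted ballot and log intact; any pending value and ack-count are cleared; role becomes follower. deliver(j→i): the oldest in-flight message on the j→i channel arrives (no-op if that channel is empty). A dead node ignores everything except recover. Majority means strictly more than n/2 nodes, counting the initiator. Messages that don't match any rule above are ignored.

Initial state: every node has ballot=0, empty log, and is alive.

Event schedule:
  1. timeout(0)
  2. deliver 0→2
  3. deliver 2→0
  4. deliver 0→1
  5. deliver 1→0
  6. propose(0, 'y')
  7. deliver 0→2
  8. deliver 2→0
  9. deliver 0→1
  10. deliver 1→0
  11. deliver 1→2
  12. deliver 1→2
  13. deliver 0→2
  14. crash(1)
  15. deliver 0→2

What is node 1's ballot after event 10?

e1 timeout(0): 0[cand,b=3,-]
e2 deliver 0→2: 2[foll,b=3,-]
e3 deliver 2→0: 0[lead,b=3,-]
e4 deliver 0→1: 1[foll,b=3,-]
e5 deliver 1→0: ·
e6 propose(0,'y'): ·
e7 deliver 0→2: 2[foll,b=3,y]
e8 deliver 2→0: 0[lead,b=3,y]
e9 deliver 0→1: 1[foll,b=3,y]
e10 deliver 1→0: ·

3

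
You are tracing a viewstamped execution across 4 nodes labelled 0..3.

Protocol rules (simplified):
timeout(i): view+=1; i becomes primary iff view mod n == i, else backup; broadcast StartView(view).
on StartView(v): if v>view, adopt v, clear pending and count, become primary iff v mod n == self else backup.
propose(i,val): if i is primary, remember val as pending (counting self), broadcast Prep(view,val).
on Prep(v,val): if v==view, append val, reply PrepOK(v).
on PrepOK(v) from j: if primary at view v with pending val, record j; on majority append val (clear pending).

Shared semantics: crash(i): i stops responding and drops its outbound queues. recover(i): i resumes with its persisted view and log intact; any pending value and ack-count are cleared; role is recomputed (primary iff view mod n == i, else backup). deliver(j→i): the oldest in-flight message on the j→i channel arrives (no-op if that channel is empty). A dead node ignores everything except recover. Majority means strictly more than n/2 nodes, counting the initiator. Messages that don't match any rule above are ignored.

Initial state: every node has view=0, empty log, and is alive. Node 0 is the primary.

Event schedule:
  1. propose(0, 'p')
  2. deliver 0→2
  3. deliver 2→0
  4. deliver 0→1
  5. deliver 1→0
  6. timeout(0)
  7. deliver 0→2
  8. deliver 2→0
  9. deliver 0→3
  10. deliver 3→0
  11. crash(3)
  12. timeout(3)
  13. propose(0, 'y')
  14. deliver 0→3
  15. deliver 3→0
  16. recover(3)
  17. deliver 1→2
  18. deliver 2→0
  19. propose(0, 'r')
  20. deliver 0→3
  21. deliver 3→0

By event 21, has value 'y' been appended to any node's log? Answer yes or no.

no

step 1 propose(0,'p'): —
step 2 deliver 0→2: 2={back,v=0,log=p}
step 3 deliver 2→0: —
step 4 deliver 0→1: 1={back,v=0,log=p}
step 5 deliver 1→0: 0={prim,v=0,log=p}
step 6 timeout(0): 0={back,v=1,log=p}
step 7 deliver 0→2: 2={back,v=1,log=p}
step 8 deliver 2→0: —
step 9 deliver 0→3: 3={back,v=0,log=p}
step 10 deliver 3→0: —
step 11 crash(3): 3={✗back,v=0,log=p}
step 12 timeout(3): —
step 13 propose(0,'y'): —
step 14 deliver 0→3: —
step 15 deliver 3→0: —
step 16 recover(3): 3={back,v=0,log=p}
step 17 deliver 1→2: —
step 18 deliver 2→0: —
step 19 propose(0,'r'): —
step 20 deliver 0→3: 3={back,v=1,log=p}
step 21 deliver 3→0: —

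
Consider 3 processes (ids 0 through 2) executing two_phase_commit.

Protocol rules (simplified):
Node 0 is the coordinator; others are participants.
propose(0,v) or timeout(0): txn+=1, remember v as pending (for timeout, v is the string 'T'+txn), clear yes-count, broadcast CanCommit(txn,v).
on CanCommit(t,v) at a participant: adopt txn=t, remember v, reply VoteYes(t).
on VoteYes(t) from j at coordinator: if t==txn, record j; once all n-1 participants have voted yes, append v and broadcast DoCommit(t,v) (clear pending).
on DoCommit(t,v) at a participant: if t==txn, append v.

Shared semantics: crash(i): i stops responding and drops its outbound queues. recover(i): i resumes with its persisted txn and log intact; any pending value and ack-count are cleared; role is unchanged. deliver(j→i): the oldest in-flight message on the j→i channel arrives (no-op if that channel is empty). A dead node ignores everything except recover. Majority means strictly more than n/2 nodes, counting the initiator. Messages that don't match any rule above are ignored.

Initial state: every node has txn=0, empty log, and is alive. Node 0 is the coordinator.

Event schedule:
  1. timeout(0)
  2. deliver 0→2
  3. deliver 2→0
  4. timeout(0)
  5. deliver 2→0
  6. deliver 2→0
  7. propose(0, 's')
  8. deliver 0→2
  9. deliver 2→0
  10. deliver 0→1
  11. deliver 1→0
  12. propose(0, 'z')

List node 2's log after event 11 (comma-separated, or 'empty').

[1] timeout(0) → N0(coor t1 [-])
[2] deliver 0→2 → N2(part t1 [-])
[3] deliver 2→0 → ∅
[4] timeout(0) → N0(coor t2 [-])
[5] deliver 2→0 → ∅
[6] deliver 2→0 → ∅
[7] propose(0,'s') → N0(coor t3 [-])
[8] deliver 0→2 → N2(part t2 [-])
[9] deliver 2→0 → ∅
[10] deliver 0→1 → N1(part t1 [-])
[11] deliver 1→0 → ∅

empty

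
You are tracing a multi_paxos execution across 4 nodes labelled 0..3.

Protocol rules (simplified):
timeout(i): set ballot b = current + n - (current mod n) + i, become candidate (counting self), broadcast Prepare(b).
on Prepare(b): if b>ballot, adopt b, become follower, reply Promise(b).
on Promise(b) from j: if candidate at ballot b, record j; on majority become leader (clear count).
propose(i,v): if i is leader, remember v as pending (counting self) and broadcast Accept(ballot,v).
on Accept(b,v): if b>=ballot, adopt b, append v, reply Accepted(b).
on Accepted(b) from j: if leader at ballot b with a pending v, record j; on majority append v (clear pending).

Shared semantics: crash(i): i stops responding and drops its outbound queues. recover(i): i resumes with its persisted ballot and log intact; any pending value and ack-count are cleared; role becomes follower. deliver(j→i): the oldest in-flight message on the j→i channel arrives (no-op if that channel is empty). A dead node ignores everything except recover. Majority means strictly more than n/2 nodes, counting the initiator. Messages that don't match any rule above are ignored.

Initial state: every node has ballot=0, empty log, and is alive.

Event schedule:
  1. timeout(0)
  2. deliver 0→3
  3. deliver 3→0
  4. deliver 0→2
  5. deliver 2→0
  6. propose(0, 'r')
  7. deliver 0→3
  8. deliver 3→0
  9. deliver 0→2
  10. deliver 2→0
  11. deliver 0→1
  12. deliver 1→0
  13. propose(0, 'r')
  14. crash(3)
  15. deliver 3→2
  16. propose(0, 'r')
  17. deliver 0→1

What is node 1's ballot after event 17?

1. timeout(0):  <0:cand b4 ->
2. deliver 0→3:  <3:foll b4 ->
3. deliver 3→0:  nop
4. deliver 0→2:  <2:foll b4 ->
5. deliver 2→0:  <0:lead b4 ->
6. propose(0,'r'):  nop
7. deliver 0→3:  <3:foll b4 r>
8. deliver 3→0:  nop
9. deliver 0→2:  <2:foll b4 r>
10. deliver 2→0:  <0:lead b4 r>
11. deliver 0→1:  <1:foll b4 ->
12. deliver 1→0:  nop
13. propose(0,'r'):  nop
14. crash(3):  <3:✗foll b4 r>
15. deliver 3→2:  nop
16. propose(0,'r'):  nop
17. deliver 0→1:  <1:foll b4 r>

4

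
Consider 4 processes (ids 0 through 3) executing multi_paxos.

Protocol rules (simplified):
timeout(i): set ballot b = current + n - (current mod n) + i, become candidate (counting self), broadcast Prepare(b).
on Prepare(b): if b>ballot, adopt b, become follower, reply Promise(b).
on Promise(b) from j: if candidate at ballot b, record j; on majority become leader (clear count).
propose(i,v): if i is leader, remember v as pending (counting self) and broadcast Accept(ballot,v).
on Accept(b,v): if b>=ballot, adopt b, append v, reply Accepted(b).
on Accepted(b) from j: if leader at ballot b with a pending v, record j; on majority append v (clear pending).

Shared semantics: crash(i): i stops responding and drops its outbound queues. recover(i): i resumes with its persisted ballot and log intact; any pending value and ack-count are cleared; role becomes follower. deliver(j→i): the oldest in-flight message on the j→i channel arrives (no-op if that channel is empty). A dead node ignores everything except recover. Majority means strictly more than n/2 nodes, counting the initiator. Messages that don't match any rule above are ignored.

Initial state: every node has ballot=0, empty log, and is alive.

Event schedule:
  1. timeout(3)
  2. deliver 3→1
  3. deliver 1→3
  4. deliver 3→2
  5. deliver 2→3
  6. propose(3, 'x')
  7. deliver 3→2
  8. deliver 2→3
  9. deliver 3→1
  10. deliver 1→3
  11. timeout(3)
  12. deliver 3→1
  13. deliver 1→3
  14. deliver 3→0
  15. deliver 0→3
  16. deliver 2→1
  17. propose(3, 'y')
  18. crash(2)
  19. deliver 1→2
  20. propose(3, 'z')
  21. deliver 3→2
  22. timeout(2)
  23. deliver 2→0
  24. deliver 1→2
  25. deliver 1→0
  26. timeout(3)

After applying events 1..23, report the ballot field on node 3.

1. timeout(3):  <3:cand b7 ->
2. deliver 3→1:  <1:foll b7 ->
3. deliver 1→3:  nop
4. deliver 3→2:  <2:foll b7 ->
5. deliver 2→3:  <3:lead b7 ->
6. propose(3,'x'):  nop
7. deliver 3→2:  <2:foll b7 x>
8. deliver 2→3:  nop
9. deliver 3→1:  <1:foll b7 x>
10. deliver 1→3:  <3:lead b7 x>
11. timeout(3):  <3:cand b11 x>
12. deliver 3→1:  <1:foll b11 x>
13. deliver 1→3:  nop
14. deliver 3→0:  <0:foll b7 ->
15. deliver 0→3:  nop
16. deliver 2→1:  nop
17. propose(3,'y'):  nop
18. crash(2):  <2:✗foll b7 x>
19. deliver 1→2:  nop
20. propose(3,'z'):  nop
21. deliver 3→2:  nop
22. timeout(2):  nop
23. deliver 2→0:  nop

11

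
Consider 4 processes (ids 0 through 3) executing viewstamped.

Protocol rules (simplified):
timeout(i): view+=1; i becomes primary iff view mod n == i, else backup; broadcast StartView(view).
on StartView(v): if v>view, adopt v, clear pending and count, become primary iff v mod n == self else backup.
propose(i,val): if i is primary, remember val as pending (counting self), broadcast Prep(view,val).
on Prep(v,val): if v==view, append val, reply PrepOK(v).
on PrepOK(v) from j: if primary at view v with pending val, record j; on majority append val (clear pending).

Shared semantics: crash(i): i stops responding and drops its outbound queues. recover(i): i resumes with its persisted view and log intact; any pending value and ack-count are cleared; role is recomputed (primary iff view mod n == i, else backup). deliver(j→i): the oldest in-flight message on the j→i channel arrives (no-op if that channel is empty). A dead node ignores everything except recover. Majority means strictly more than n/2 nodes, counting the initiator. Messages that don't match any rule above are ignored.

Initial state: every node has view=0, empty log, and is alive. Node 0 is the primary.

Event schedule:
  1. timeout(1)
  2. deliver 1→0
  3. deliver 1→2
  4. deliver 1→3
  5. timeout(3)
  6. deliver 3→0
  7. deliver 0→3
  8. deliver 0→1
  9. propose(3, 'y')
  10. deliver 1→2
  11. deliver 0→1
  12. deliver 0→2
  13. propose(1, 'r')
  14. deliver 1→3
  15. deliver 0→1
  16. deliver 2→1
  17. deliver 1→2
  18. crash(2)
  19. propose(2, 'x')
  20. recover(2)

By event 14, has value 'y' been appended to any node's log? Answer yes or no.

no

after 1 — timeout(1): n1:prim/v1/[-]
after 2 — deliver 1→0: n0:back/v1/[-]
after 3 — deliver 1→2: n2:back/v1/[-]
after 4 — deliver 1→3: n3:back/v1/[-]
after 5 — timeout(3): n3:back/v2/[-]
after 6 — deliver 3→0: n0:back/v2/[-]
after 7 — deliver 0→3: ·
after 8 — deliver 0→1: ·
after 9 — propose(3,'y'): ·
after 10 — deliver 1→2: ·
after 11 — deliver 0→1: ·
after 12 — deliver 0→2: ·
after 13 — propose(1,'r'): ·
after 14 — deliver 1→3: ·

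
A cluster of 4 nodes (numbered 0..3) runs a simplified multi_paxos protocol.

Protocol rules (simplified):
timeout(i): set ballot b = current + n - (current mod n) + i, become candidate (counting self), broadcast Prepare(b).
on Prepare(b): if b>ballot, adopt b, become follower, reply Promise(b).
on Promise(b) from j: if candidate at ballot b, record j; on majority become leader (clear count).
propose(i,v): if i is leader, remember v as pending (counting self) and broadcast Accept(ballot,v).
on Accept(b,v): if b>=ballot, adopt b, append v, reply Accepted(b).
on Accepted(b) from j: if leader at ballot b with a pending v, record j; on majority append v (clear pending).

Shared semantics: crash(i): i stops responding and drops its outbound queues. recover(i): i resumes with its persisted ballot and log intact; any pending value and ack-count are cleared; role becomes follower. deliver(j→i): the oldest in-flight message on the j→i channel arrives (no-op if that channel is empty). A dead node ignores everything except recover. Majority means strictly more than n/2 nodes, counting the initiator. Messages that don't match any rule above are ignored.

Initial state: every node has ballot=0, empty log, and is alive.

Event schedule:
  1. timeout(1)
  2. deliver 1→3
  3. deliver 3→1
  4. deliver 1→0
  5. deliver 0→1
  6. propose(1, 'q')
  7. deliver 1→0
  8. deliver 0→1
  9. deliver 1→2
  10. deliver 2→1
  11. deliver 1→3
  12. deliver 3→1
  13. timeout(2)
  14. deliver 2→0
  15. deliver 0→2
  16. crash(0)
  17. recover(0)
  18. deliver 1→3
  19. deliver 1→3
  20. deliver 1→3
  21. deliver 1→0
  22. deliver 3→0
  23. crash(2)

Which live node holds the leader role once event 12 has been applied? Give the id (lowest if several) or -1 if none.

1. timeout(1):  <1:cand b5 ->
2. deliver 1→3:  <3:foll b5 ->
3. deliver 3→1:  nop
4. deliver 1→0:  <0:foll b5 ->
5. deliver 0→1:  <1:lead b5 ->
6. propose(1,'q'):  nop
7. deliver 1→0:  <0:foll b5 q>
8. deliver 0→1:  nop
9. deliver 1→2:  <2:foll b5 ->
10. deliver 2→1:  nop
11. deliver 1→3:  <3:foll b5 q>
12. deliver 3→1:  <1:lead b5 q>

1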